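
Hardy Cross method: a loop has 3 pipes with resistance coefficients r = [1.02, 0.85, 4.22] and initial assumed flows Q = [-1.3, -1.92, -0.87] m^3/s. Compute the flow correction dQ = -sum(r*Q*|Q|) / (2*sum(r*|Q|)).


Numerator terms (r*Q*|Q|): 1.02*-1.3*|-1.3| = -1.7238; 0.85*-1.92*|-1.92| = -3.1334; 4.22*-0.87*|-0.87| = -3.1941.
Sum of numerator = -8.0514.
Denominator terms (r*|Q|): 1.02*|-1.3| = 1.326; 0.85*|-1.92| = 1.632; 4.22*|-0.87| = 3.6714.
2 * sum of denominator = 2 * 6.6294 = 13.2588.
dQ = --8.0514 / 13.2588 = 0.6072 m^3/s.

0.6072


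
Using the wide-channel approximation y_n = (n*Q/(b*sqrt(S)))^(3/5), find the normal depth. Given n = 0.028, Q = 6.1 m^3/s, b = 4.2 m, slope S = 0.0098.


We use the wide-channel approximation y_n = (n*Q/(b*sqrt(S)))^(3/5).
sqrt(S) = sqrt(0.0098) = 0.098995.
Numerator: n*Q = 0.028 * 6.1 = 0.1708.
Denominator: b*sqrt(S) = 4.2 * 0.098995 = 0.415779.
arg = 0.4108.
y_n = 0.4108^(3/5) = 0.5864 m.

0.5864


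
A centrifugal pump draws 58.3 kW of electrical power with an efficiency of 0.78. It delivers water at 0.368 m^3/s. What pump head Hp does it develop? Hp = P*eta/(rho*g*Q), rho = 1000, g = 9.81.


Pump head formula: Hp = P * eta / (rho * g * Q).
Numerator: P * eta = 58.3 * 1000 * 0.78 = 45474.0 W.
Denominator: rho * g * Q = 1000 * 9.81 * 0.368 = 3610.08.
Hp = 45474.0 / 3610.08 = 12.6 m.

12.6


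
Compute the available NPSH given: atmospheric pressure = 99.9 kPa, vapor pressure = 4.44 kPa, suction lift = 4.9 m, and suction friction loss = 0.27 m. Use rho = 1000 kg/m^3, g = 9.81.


NPSHa = p_atm/(rho*g) - z_s - hf_s - p_vap/(rho*g).
p_atm/(rho*g) = 99.9*1000 / (1000*9.81) = 10.183 m.
p_vap/(rho*g) = 4.44*1000 / (1000*9.81) = 0.453 m.
NPSHa = 10.183 - 4.9 - 0.27 - 0.453
      = 4.56 m.

4.56


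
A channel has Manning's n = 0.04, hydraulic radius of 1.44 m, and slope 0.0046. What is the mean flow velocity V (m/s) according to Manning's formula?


Manning's equation gives V = (1/n) * R^(2/3) * S^(1/2).
First, compute R^(2/3) = 1.44^(2/3) = 1.2752.
Next, S^(1/2) = 0.0046^(1/2) = 0.067823.
Then 1/n = 1/0.04 = 25.0.
V = 25.0 * 1.2752 * 0.067823 = 2.1622 m/s.

2.1622


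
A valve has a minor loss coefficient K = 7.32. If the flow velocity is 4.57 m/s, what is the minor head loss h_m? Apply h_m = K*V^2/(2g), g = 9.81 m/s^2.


Minor loss formula: h_m = K * V^2/(2g).
V^2 = 4.57^2 = 20.8849.
V^2/(2g) = 20.8849 / 19.62 = 1.0645 m.
h_m = 7.32 * 1.0645 = 7.7919 m.

7.7919


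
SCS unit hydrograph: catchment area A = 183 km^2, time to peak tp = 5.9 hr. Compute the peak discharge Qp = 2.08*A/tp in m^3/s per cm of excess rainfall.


SCS formula: Qp = 2.08 * A / tp.
Qp = 2.08 * 183 / 5.9
   = 380.64 / 5.9
   = 64.52 m^3/s per cm.

64.52


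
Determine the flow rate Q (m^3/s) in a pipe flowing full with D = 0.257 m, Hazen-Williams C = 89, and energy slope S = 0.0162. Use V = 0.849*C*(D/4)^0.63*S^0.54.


For a full circular pipe, R = D/4 = 0.257/4 = 0.0643 m.
V = 0.849 * 89 * 0.0643^0.63 * 0.0162^0.54
  = 0.849 * 89 * 0.177403 * 0.107929
  = 1.4468 m/s.
Pipe area A = pi*D^2/4 = pi*0.257^2/4 = 0.0519 m^2.
Q = A * V = 0.0519 * 1.4468 = 0.0751 m^3/s.

0.0751


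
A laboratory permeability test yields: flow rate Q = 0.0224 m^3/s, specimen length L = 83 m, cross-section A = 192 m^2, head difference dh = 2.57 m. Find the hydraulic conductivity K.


From K = Q*L / (A*dh):
Numerator: Q*L = 0.0224 * 83 = 1.8592.
Denominator: A*dh = 192 * 2.57 = 493.44.
K = 1.8592 / 493.44 = 0.003768 m/s.

0.003768


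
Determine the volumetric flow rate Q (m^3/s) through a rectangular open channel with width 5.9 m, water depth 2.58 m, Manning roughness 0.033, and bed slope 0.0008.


For a rectangular channel, the cross-sectional area A = b * y = 5.9 * 2.58 = 15.22 m^2.
The wetted perimeter P = b + 2y = 5.9 + 2*2.58 = 11.06 m.
Hydraulic radius R = A/P = 15.22/11.06 = 1.3763 m.
Velocity V = (1/n)*R^(2/3)*S^(1/2) = (1/0.033)*1.3763^(2/3)*0.0008^(1/2) = 1.0605 m/s.
Discharge Q = A * V = 15.22 * 1.0605 = 16.143 m^3/s.

16.143


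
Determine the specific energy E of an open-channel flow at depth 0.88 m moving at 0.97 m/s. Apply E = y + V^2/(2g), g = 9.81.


Specific energy E = y + V^2/(2g).
Velocity head = V^2/(2g) = 0.97^2 / (2*9.81) = 0.9409 / 19.62 = 0.048 m.
E = 0.88 + 0.048 = 0.928 m.

0.928


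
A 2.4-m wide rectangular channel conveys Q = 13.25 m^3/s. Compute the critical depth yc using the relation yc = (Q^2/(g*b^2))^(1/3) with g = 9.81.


Using yc = (Q^2 / (g * b^2))^(1/3):
Q^2 = 13.25^2 = 175.56.
g * b^2 = 9.81 * 2.4^2 = 9.81 * 5.76 = 56.51.
Q^2 / (g*b^2) = 175.56 / 56.51 = 3.1067.
yc = 3.1067^(1/3) = 1.4592 m.

1.4592


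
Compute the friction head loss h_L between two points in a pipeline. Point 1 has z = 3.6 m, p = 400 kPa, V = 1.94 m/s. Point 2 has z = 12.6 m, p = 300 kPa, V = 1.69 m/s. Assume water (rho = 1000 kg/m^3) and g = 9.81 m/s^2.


Total head at each section: H = z + p/(rho*g) + V^2/(2g).
H1 = 3.6 + 400*1000/(1000*9.81) + 1.94^2/(2*9.81)
   = 3.6 + 40.775 + 0.1918
   = 44.567 m.
H2 = 12.6 + 300*1000/(1000*9.81) + 1.69^2/(2*9.81)
   = 12.6 + 30.581 + 0.1456
   = 43.327 m.
h_L = H1 - H2 = 44.567 - 43.327 = 1.24 m.

1.24


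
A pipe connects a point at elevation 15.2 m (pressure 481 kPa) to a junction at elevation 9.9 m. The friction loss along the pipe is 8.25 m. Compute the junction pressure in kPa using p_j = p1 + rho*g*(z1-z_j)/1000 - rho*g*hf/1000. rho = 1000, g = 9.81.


Junction pressure: p_j = p1 + rho*g*(z1 - z_j)/1000 - rho*g*hf/1000.
Elevation term = 1000*9.81*(15.2 - 9.9)/1000 = 51.993 kPa.
Friction term = 1000*9.81*8.25/1000 = 80.933 kPa.
p_j = 481 + 51.993 - 80.933 = 452.06 kPa.

452.06


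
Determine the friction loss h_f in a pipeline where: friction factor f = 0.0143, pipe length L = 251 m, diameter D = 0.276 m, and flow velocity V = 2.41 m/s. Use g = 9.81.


Darcy-Weisbach equation: h_f = f * (L/D) * V^2/(2g).
f * L/D = 0.0143 * 251/0.276 = 13.0047.
V^2/(2g) = 2.41^2 / (2*9.81) = 5.8081 / 19.62 = 0.296 m.
h_f = 13.0047 * 0.296 = 3.85 m.

3.85


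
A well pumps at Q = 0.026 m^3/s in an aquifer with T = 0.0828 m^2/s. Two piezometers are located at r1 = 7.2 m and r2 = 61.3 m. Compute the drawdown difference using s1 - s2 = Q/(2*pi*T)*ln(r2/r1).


Thiem equation: s1 - s2 = Q/(2*pi*T) * ln(r2/r1).
ln(r2/r1) = ln(61.3/7.2) = 2.1417.
Q/(2*pi*T) = 0.026 / (2*pi*0.0828) = 0.026 / 0.5202 = 0.05.
s1 - s2 = 0.05 * 2.1417 = 0.107 m.

0.107


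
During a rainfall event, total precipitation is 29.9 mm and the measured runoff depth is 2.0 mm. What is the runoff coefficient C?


The runoff coefficient C = runoff depth / rainfall depth.
C = 2.0 / 29.9
  = 0.0669.

0.0669


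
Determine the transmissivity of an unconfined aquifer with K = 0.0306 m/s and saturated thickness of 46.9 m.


Transmissivity is defined as T = K * h.
T = 0.0306 * 46.9
  = 1.4351 m^2/s.

1.4351


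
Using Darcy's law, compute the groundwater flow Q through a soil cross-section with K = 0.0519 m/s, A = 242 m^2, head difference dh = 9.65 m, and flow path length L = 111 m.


Darcy's law: Q = K * A * i, where i = dh/L.
Hydraulic gradient i = 9.65 / 111 = 0.086937.
Q = 0.0519 * 242 * 0.086937
  = 1.0919 m^3/s.

1.0919


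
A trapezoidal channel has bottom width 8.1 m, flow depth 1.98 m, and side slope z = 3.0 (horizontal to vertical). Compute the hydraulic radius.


For a trapezoidal section with side slope z:
A = (b + z*y)*y = (8.1 + 3.0*1.98)*1.98 = 27.799 m^2.
P = b + 2*y*sqrt(1 + z^2) = 8.1 + 2*1.98*sqrt(1 + 3.0^2) = 20.623 m.
R = A/P = 27.799 / 20.623 = 1.348 m.

1.348


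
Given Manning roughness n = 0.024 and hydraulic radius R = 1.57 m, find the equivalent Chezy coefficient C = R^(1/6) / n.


The Chezy coefficient relates to Manning's n through C = R^(1/6) / n.
R^(1/6) = 1.57^(1/6) = 1.078077.
C = 1.078077 / 0.024 = 44.92 m^(1/2)/s.

44.92


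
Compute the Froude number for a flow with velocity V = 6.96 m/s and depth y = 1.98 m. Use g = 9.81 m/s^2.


The Froude number is defined as Fr = V / sqrt(g*y).
g*y = 9.81 * 1.98 = 19.4238.
sqrt(g*y) = sqrt(19.4238) = 4.4072.
Fr = 6.96 / 4.4072 = 1.5792.

1.5792


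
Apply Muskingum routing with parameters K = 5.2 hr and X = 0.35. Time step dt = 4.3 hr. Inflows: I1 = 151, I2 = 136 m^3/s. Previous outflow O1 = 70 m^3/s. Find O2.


Muskingum coefficients:
denom = 2*K*(1-X) + dt = 2*5.2*(1-0.35) + 4.3 = 11.06.
C0 = (dt - 2*K*X)/denom = (4.3 - 2*5.2*0.35)/11.06 = 0.0597.
C1 = (dt + 2*K*X)/denom = (4.3 + 2*5.2*0.35)/11.06 = 0.7179.
C2 = (2*K*(1-X) - dt)/denom = 0.2224.
O2 = C0*I2 + C1*I1 + C2*O1
   = 0.0597*136 + 0.7179*151 + 0.2224*70
   = 132.09 m^3/s.

132.09


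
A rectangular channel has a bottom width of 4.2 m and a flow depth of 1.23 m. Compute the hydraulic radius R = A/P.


For a rectangular section:
Flow area A = b * y = 4.2 * 1.23 = 5.17 m^2.
Wetted perimeter P = b + 2y = 4.2 + 2*1.23 = 6.66 m.
Hydraulic radius R = A/P = 5.17 / 6.66 = 0.7757 m.

0.7757


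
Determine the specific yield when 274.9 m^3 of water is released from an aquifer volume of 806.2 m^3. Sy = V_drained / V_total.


Specific yield Sy = Volume drained / Total volume.
Sy = 274.9 / 806.2
   = 0.341.

0.341


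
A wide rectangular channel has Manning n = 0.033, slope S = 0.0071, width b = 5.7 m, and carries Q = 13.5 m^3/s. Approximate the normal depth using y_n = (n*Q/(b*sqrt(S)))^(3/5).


We use the wide-channel approximation y_n = (n*Q/(b*sqrt(S)))^(3/5).
sqrt(S) = sqrt(0.0071) = 0.084261.
Numerator: n*Q = 0.033 * 13.5 = 0.4455.
Denominator: b*sqrt(S) = 5.7 * 0.084261 = 0.480288.
arg = 0.9276.
y_n = 0.9276^(3/5) = 0.9559 m.

0.9559


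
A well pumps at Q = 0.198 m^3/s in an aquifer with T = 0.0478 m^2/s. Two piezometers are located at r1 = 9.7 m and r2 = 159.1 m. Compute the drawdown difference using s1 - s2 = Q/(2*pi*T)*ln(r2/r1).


Thiem equation: s1 - s2 = Q/(2*pi*T) * ln(r2/r1).
ln(r2/r1) = ln(159.1/9.7) = 2.7974.
Q/(2*pi*T) = 0.198 / (2*pi*0.0478) = 0.198 / 0.3003 = 0.6593.
s1 - s2 = 0.6593 * 2.7974 = 1.8442 m.

1.8442


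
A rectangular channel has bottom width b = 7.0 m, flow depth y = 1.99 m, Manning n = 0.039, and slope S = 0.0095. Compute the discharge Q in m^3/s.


For a rectangular channel, the cross-sectional area A = b * y = 7.0 * 1.99 = 13.93 m^2.
The wetted perimeter P = b + 2y = 7.0 + 2*1.99 = 10.98 m.
Hydraulic radius R = A/P = 13.93/10.98 = 1.2687 m.
Velocity V = (1/n)*R^(2/3)*S^(1/2) = (1/0.039)*1.2687^(2/3)*0.0095^(1/2) = 2.9288 m/s.
Discharge Q = A * V = 13.93 * 2.9288 = 40.799 m^3/s.

40.799


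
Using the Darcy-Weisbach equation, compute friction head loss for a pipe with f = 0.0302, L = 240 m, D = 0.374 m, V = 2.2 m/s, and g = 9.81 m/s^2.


Darcy-Weisbach equation: h_f = f * (L/D) * V^2/(2g).
f * L/D = 0.0302 * 240/0.374 = 19.3797.
V^2/(2g) = 2.2^2 / (2*9.81) = 4.84 / 19.62 = 0.2467 m.
h_f = 19.3797 * 0.2467 = 4.781 m.

4.781


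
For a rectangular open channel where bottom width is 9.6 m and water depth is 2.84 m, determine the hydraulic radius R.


For a rectangular section:
Flow area A = b * y = 9.6 * 2.84 = 27.26 m^2.
Wetted perimeter P = b + 2y = 9.6 + 2*2.84 = 15.28 m.
Hydraulic radius R = A/P = 27.26 / 15.28 = 1.7843 m.

1.7843


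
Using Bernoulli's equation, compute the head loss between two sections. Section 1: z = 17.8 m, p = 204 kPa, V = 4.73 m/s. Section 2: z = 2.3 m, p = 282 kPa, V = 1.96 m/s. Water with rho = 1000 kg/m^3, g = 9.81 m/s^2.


Total head at each section: H = z + p/(rho*g) + V^2/(2g).
H1 = 17.8 + 204*1000/(1000*9.81) + 4.73^2/(2*9.81)
   = 17.8 + 20.795 + 1.1403
   = 39.735 m.
H2 = 2.3 + 282*1000/(1000*9.81) + 1.96^2/(2*9.81)
   = 2.3 + 28.746 + 0.1958
   = 31.242 m.
h_L = H1 - H2 = 39.735 - 31.242 = 8.493 m.

8.493


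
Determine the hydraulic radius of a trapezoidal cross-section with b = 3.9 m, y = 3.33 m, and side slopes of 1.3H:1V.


For a trapezoidal section with side slope z:
A = (b + z*y)*y = (3.9 + 1.3*3.33)*3.33 = 27.403 m^2.
P = b + 2*y*sqrt(1 + z^2) = 3.9 + 2*3.33*sqrt(1 + 1.3^2) = 14.823 m.
R = A/P = 27.403 / 14.823 = 1.8486 m.

1.8486


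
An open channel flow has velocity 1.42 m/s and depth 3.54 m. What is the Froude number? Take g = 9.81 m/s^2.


The Froude number is defined as Fr = V / sqrt(g*y).
g*y = 9.81 * 3.54 = 34.7274.
sqrt(g*y) = sqrt(34.7274) = 5.893.
Fr = 1.42 / 5.893 = 0.241.

0.241


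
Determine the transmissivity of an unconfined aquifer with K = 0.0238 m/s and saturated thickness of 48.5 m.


Transmissivity is defined as T = K * h.
T = 0.0238 * 48.5
  = 1.1543 m^2/s.

1.1543


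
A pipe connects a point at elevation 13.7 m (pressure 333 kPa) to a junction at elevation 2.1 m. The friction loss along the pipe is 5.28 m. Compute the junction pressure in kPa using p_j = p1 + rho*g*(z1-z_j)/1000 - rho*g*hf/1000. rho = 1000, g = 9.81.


Junction pressure: p_j = p1 + rho*g*(z1 - z_j)/1000 - rho*g*hf/1000.
Elevation term = 1000*9.81*(13.7 - 2.1)/1000 = 113.796 kPa.
Friction term = 1000*9.81*5.28/1000 = 51.797 kPa.
p_j = 333 + 113.796 - 51.797 = 395.0 kPa.

395.0


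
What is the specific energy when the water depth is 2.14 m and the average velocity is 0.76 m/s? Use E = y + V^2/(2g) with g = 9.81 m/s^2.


Specific energy E = y + V^2/(2g).
Velocity head = V^2/(2g) = 0.76^2 / (2*9.81) = 0.5776 / 19.62 = 0.0294 m.
E = 2.14 + 0.0294 = 2.1694 m.

2.1694


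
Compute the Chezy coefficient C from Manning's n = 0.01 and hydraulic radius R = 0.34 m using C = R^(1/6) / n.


The Chezy coefficient relates to Manning's n through C = R^(1/6) / n.
R^(1/6) = 0.34^(1/6) = 0.835436.
C = 0.835436 / 0.01 = 83.54 m^(1/2)/s.

83.54


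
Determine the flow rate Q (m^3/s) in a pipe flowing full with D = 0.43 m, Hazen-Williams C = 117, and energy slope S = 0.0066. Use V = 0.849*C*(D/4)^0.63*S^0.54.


For a full circular pipe, R = D/4 = 0.43/4 = 0.1075 m.
V = 0.849 * 117 * 0.1075^0.63 * 0.0066^0.54
  = 0.849 * 117 * 0.245351 * 0.066459
  = 1.6197 m/s.
Pipe area A = pi*D^2/4 = pi*0.43^2/4 = 0.1452 m^2.
Q = A * V = 0.1452 * 1.6197 = 0.2352 m^3/s.

0.2352


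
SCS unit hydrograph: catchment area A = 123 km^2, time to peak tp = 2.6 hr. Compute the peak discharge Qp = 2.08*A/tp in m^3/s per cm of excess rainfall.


SCS formula: Qp = 2.08 * A / tp.
Qp = 2.08 * 123 / 2.6
   = 255.84 / 2.6
   = 98.4 m^3/s per cm.

98.4


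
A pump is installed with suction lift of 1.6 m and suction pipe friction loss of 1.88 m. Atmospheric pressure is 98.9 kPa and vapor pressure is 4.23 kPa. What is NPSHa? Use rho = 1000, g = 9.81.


NPSHa = p_atm/(rho*g) - z_s - hf_s - p_vap/(rho*g).
p_atm/(rho*g) = 98.9*1000 / (1000*9.81) = 10.082 m.
p_vap/(rho*g) = 4.23*1000 / (1000*9.81) = 0.431 m.
NPSHa = 10.082 - 1.6 - 1.88 - 0.431
      = 6.17 m.

6.17


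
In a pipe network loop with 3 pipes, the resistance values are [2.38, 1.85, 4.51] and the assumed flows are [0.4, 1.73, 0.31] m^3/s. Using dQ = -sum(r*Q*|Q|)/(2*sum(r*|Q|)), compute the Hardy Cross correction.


Numerator terms (r*Q*|Q|): 2.38*0.4*|0.4| = 0.3808; 1.85*1.73*|1.73| = 5.5369; 4.51*0.31*|0.31| = 0.4334.
Sum of numerator = 6.3511.
Denominator terms (r*|Q|): 2.38*|0.4| = 0.952; 1.85*|1.73| = 3.2005; 4.51*|0.31| = 1.3981.
2 * sum of denominator = 2 * 5.5506 = 11.1012.
dQ = -6.3511 / 11.1012 = -0.5721 m^3/s.

-0.5721


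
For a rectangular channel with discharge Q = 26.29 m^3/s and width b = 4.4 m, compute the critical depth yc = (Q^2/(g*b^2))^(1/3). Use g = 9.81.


Using yc = (Q^2 / (g * b^2))^(1/3):
Q^2 = 26.29^2 = 691.16.
g * b^2 = 9.81 * 4.4^2 = 9.81 * 19.36 = 189.92.
Q^2 / (g*b^2) = 691.16 / 189.92 = 3.6392.
yc = 3.6392^(1/3) = 1.5382 m.

1.5382


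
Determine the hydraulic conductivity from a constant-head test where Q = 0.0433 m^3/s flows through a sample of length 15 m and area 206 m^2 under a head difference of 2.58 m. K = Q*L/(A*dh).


From K = Q*L / (A*dh):
Numerator: Q*L = 0.0433 * 15 = 0.6495.
Denominator: A*dh = 206 * 2.58 = 531.48.
K = 0.6495 / 531.48 = 0.001222 m/s.

0.001222


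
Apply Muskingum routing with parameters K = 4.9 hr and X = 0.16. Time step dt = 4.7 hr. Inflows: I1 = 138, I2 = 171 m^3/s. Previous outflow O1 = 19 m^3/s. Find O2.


Muskingum coefficients:
denom = 2*K*(1-X) + dt = 2*4.9*(1-0.16) + 4.7 = 12.932.
C0 = (dt - 2*K*X)/denom = (4.7 - 2*4.9*0.16)/12.932 = 0.2422.
C1 = (dt + 2*K*X)/denom = (4.7 + 2*4.9*0.16)/12.932 = 0.4847.
C2 = (2*K*(1-X) - dt)/denom = 0.2731.
O2 = C0*I2 + C1*I1 + C2*O1
   = 0.2422*171 + 0.4847*138 + 0.2731*19
   = 113.49 m^3/s.

113.49


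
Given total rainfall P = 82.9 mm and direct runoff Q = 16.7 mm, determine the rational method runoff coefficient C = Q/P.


The runoff coefficient C = runoff depth / rainfall depth.
C = 16.7 / 82.9
  = 0.2014.

0.2014


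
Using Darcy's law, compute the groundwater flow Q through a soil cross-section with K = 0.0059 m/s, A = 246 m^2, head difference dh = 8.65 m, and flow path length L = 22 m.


Darcy's law: Q = K * A * i, where i = dh/L.
Hydraulic gradient i = 8.65 / 22 = 0.393182.
Q = 0.0059 * 246 * 0.393182
  = 0.5707 m^3/s.

0.5707


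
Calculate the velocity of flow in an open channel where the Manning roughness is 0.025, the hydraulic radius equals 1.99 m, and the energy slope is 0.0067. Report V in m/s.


Manning's equation gives V = (1/n) * R^(2/3) * S^(1/2).
First, compute R^(2/3) = 1.99^(2/3) = 1.5821.
Next, S^(1/2) = 0.0067^(1/2) = 0.081854.
Then 1/n = 1/0.025 = 40.0.
V = 40.0 * 1.5821 * 0.081854 = 5.18 m/s.

5.18


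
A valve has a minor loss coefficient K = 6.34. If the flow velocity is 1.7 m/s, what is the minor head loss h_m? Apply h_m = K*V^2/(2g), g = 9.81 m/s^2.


Minor loss formula: h_m = K * V^2/(2g).
V^2 = 1.7^2 = 2.89.
V^2/(2g) = 2.89 / 19.62 = 0.1473 m.
h_m = 6.34 * 0.1473 = 0.9339 m.

0.9339


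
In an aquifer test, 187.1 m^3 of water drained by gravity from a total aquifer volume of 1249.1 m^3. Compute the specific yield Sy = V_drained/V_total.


Specific yield Sy = Volume drained / Total volume.
Sy = 187.1 / 1249.1
   = 0.1498.

0.1498


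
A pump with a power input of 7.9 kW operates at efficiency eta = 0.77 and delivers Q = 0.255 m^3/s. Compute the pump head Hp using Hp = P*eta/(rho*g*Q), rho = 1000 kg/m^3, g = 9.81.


Pump head formula: Hp = P * eta / (rho * g * Q).
Numerator: P * eta = 7.9 * 1000 * 0.77 = 6083.0 W.
Denominator: rho * g * Q = 1000 * 9.81 * 0.255 = 2501.55.
Hp = 6083.0 / 2501.55 = 2.43 m.

2.43


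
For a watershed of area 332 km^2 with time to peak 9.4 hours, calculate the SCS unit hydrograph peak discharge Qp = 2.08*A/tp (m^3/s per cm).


SCS formula: Qp = 2.08 * A / tp.
Qp = 2.08 * 332 / 9.4
   = 690.56 / 9.4
   = 73.46 m^3/s per cm.

73.46


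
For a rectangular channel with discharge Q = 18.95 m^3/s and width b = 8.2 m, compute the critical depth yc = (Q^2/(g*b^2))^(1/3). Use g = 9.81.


Using yc = (Q^2 / (g * b^2))^(1/3):
Q^2 = 18.95^2 = 359.1.
g * b^2 = 9.81 * 8.2^2 = 9.81 * 67.24 = 659.62.
Q^2 / (g*b^2) = 359.1 / 659.62 = 0.5444.
yc = 0.5444^(1/3) = 0.8165 m.

0.8165


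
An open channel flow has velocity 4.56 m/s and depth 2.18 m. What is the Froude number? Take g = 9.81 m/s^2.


The Froude number is defined as Fr = V / sqrt(g*y).
g*y = 9.81 * 2.18 = 21.3858.
sqrt(g*y) = sqrt(21.3858) = 4.6245.
Fr = 4.56 / 4.6245 = 0.9861.

0.9861


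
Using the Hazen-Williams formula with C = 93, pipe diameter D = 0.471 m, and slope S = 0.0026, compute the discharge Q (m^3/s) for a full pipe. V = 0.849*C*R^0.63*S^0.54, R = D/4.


For a full circular pipe, R = D/4 = 0.471/4 = 0.1177 m.
V = 0.849 * 93 * 0.1177^0.63 * 0.0026^0.54
  = 0.849 * 93 * 0.25984 * 0.040187
  = 0.8245 m/s.
Pipe area A = pi*D^2/4 = pi*0.471^2/4 = 0.1742 m^2.
Q = A * V = 0.1742 * 0.8245 = 0.1437 m^3/s.

0.1437


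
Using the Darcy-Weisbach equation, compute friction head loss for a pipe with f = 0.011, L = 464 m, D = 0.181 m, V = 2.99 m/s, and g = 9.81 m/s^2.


Darcy-Weisbach equation: h_f = f * (L/D) * V^2/(2g).
f * L/D = 0.011 * 464/0.181 = 28.1989.
V^2/(2g) = 2.99^2 / (2*9.81) = 8.9401 / 19.62 = 0.4557 m.
h_f = 28.1989 * 0.4557 = 12.849 m.

12.849


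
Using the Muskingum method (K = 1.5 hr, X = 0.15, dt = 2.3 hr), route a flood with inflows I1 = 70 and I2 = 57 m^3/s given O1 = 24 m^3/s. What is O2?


Muskingum coefficients:
denom = 2*K*(1-X) + dt = 2*1.5*(1-0.15) + 2.3 = 4.85.
C0 = (dt - 2*K*X)/denom = (2.3 - 2*1.5*0.15)/4.85 = 0.3814.
C1 = (dt + 2*K*X)/denom = (2.3 + 2*1.5*0.15)/4.85 = 0.567.
C2 = (2*K*(1-X) - dt)/denom = 0.0515.
O2 = C0*I2 + C1*I1 + C2*O1
   = 0.3814*57 + 0.567*70 + 0.0515*24
   = 62.67 m^3/s.

62.67


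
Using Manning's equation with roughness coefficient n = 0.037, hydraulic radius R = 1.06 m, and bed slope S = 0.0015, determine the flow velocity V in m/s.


Manning's equation gives V = (1/n) * R^(2/3) * S^(1/2).
First, compute R^(2/3) = 1.06^(2/3) = 1.0396.
Next, S^(1/2) = 0.0015^(1/2) = 0.03873.
Then 1/n = 1/0.037 = 27.03.
V = 27.03 * 1.0396 * 0.03873 = 1.0882 m/s.

1.0882


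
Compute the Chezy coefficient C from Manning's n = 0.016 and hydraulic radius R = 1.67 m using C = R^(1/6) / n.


The Chezy coefficient relates to Manning's n through C = R^(1/6) / n.
R^(1/6) = 1.67^(1/6) = 1.08923.
C = 1.08923 / 0.016 = 68.08 m^(1/2)/s.

68.08


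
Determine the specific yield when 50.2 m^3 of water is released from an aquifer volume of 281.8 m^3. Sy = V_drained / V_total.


Specific yield Sy = Volume drained / Total volume.
Sy = 50.2 / 281.8
   = 0.1781.

0.1781


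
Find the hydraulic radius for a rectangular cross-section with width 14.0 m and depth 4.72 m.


For a rectangular section:
Flow area A = b * y = 14.0 * 4.72 = 66.08 m^2.
Wetted perimeter P = b + 2y = 14.0 + 2*4.72 = 23.44 m.
Hydraulic radius R = A/P = 66.08 / 23.44 = 2.8191 m.

2.8191


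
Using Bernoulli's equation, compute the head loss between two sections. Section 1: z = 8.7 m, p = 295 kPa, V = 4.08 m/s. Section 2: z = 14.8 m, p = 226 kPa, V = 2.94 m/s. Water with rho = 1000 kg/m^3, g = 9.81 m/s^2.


Total head at each section: H = z + p/(rho*g) + V^2/(2g).
H1 = 8.7 + 295*1000/(1000*9.81) + 4.08^2/(2*9.81)
   = 8.7 + 30.071 + 0.8484
   = 39.62 m.
H2 = 14.8 + 226*1000/(1000*9.81) + 2.94^2/(2*9.81)
   = 14.8 + 23.038 + 0.4406
   = 38.278 m.
h_L = H1 - H2 = 39.62 - 38.278 = 1.342 m.

1.342


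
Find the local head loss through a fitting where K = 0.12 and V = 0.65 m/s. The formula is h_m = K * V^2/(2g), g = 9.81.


Minor loss formula: h_m = K * V^2/(2g).
V^2 = 0.65^2 = 0.4225.
V^2/(2g) = 0.4225 / 19.62 = 0.0215 m.
h_m = 0.12 * 0.0215 = 0.0026 m.

0.0026


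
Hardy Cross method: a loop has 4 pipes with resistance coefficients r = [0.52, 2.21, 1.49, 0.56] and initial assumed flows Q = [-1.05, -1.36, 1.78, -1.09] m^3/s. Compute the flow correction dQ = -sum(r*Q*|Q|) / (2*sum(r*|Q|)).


Numerator terms (r*Q*|Q|): 0.52*-1.05*|-1.05| = -0.5733; 2.21*-1.36*|-1.36| = -4.0876; 1.49*1.78*|1.78| = 4.7209; 0.56*-1.09*|-1.09| = -0.6653.
Sum of numerator = -0.6053.
Denominator terms (r*|Q|): 0.52*|-1.05| = 0.546; 2.21*|-1.36| = 3.0056; 1.49*|1.78| = 2.6522; 0.56*|-1.09| = 0.6104.
2 * sum of denominator = 2 * 6.8142 = 13.6284.
dQ = --0.6053 / 13.6284 = 0.0444 m^3/s.

0.0444


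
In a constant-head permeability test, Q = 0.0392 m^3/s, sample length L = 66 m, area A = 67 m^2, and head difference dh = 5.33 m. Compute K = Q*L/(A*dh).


From K = Q*L / (A*dh):
Numerator: Q*L = 0.0392 * 66 = 2.5872.
Denominator: A*dh = 67 * 5.33 = 357.11.
K = 2.5872 / 357.11 = 0.007245 m/s.

0.007245


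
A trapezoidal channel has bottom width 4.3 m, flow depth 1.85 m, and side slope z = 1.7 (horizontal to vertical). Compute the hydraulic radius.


For a trapezoidal section with side slope z:
A = (b + z*y)*y = (4.3 + 1.7*1.85)*1.85 = 13.773 m^2.
P = b + 2*y*sqrt(1 + z^2) = 4.3 + 2*1.85*sqrt(1 + 1.7^2) = 11.598 m.
R = A/P = 13.773 / 11.598 = 1.1876 m.

1.1876


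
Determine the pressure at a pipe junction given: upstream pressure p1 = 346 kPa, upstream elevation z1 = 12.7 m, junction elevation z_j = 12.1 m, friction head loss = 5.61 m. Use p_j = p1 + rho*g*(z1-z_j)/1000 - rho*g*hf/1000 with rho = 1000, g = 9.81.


Junction pressure: p_j = p1 + rho*g*(z1 - z_j)/1000 - rho*g*hf/1000.
Elevation term = 1000*9.81*(12.7 - 12.1)/1000 = 5.886 kPa.
Friction term = 1000*9.81*5.61/1000 = 55.034 kPa.
p_j = 346 + 5.886 - 55.034 = 296.85 kPa.

296.85


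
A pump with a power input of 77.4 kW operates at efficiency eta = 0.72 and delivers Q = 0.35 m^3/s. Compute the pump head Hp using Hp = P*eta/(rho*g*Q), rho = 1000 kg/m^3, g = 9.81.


Pump head formula: Hp = P * eta / (rho * g * Q).
Numerator: P * eta = 77.4 * 1000 * 0.72 = 55728.0 W.
Denominator: rho * g * Q = 1000 * 9.81 * 0.35 = 3433.5.
Hp = 55728.0 / 3433.5 = 16.23 m.

16.23


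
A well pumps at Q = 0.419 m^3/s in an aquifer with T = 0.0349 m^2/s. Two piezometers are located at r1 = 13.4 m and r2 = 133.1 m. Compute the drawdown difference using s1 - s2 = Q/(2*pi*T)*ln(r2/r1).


Thiem equation: s1 - s2 = Q/(2*pi*T) * ln(r2/r1).
ln(r2/r1) = ln(133.1/13.4) = 2.2958.
Q/(2*pi*T) = 0.419 / (2*pi*0.0349) = 0.419 / 0.2193 = 1.9108.
s1 - s2 = 1.9108 * 2.2958 = 4.3868 m.

4.3868


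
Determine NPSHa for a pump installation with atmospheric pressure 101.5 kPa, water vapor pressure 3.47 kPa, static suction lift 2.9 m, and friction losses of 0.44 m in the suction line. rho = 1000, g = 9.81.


NPSHa = p_atm/(rho*g) - z_s - hf_s - p_vap/(rho*g).
p_atm/(rho*g) = 101.5*1000 / (1000*9.81) = 10.347 m.
p_vap/(rho*g) = 3.47*1000 / (1000*9.81) = 0.354 m.
NPSHa = 10.347 - 2.9 - 0.44 - 0.354
      = 6.65 m.

6.65


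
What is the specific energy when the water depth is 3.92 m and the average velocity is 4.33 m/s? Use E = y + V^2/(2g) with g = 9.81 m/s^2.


Specific energy E = y + V^2/(2g).
Velocity head = V^2/(2g) = 4.33^2 / (2*9.81) = 18.7489 / 19.62 = 0.9556 m.
E = 3.92 + 0.9556 = 4.8756 m.

4.8756


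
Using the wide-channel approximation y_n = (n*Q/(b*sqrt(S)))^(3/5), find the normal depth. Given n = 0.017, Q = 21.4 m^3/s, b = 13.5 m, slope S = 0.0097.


We use the wide-channel approximation y_n = (n*Q/(b*sqrt(S)))^(3/5).
sqrt(S) = sqrt(0.0097) = 0.098489.
Numerator: n*Q = 0.017 * 21.4 = 0.3638.
Denominator: b*sqrt(S) = 13.5 * 0.098489 = 1.329601.
arg = 0.2736.
y_n = 0.2736^(3/5) = 0.4595 m.

0.4595


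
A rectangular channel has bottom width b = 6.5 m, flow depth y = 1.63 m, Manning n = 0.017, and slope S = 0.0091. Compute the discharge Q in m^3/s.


For a rectangular channel, the cross-sectional area A = b * y = 6.5 * 1.63 = 10.59 m^2.
The wetted perimeter P = b + 2y = 6.5 + 2*1.63 = 9.76 m.
Hydraulic radius R = A/P = 10.59/9.76 = 1.0856 m.
Velocity V = (1/n)*R^(2/3)*S^(1/2) = (1/0.017)*1.0856^(2/3)*0.0091^(1/2) = 5.9271 m/s.
Discharge Q = A * V = 10.59 * 5.9271 = 62.797 m^3/s.

62.797


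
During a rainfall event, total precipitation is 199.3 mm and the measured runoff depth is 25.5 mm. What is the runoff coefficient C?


The runoff coefficient C = runoff depth / rainfall depth.
C = 25.5 / 199.3
  = 0.1279.

0.1279


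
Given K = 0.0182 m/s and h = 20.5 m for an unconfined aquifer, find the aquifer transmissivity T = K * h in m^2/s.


Transmissivity is defined as T = K * h.
T = 0.0182 * 20.5
  = 0.3731 m^2/s.

0.3731


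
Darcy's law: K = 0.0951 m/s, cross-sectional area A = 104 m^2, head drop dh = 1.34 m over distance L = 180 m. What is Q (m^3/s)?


Darcy's law: Q = K * A * i, where i = dh/L.
Hydraulic gradient i = 1.34 / 180 = 0.007444.
Q = 0.0951 * 104 * 0.007444
  = 0.0736 m^3/s.

0.0736


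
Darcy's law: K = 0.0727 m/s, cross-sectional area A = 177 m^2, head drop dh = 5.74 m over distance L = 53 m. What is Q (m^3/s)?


Darcy's law: Q = K * A * i, where i = dh/L.
Hydraulic gradient i = 5.74 / 53 = 0.108302.
Q = 0.0727 * 177 * 0.108302
  = 1.3936 m^3/s.

1.3936


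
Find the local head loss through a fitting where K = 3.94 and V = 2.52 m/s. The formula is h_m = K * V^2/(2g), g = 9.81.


Minor loss formula: h_m = K * V^2/(2g).
V^2 = 2.52^2 = 6.3504.
V^2/(2g) = 6.3504 / 19.62 = 0.3237 m.
h_m = 3.94 * 0.3237 = 1.2753 m.

1.2753


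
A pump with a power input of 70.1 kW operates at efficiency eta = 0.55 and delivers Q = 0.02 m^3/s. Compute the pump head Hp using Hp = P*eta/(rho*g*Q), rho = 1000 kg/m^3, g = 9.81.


Pump head formula: Hp = P * eta / (rho * g * Q).
Numerator: P * eta = 70.1 * 1000 * 0.55 = 38555.0 W.
Denominator: rho * g * Q = 1000 * 9.81 * 0.02 = 196.2.
Hp = 38555.0 / 196.2 = 196.51 m.

196.51


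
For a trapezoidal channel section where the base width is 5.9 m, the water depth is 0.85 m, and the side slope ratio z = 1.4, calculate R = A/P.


For a trapezoidal section with side slope z:
A = (b + z*y)*y = (5.9 + 1.4*0.85)*0.85 = 6.026 m^2.
P = b + 2*y*sqrt(1 + z^2) = 5.9 + 2*0.85*sqrt(1 + 1.4^2) = 8.825 m.
R = A/P = 6.026 / 8.825 = 0.6829 m.

0.6829


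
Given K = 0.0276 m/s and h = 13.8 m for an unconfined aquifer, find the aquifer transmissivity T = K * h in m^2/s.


Transmissivity is defined as T = K * h.
T = 0.0276 * 13.8
  = 0.3809 m^2/s.

0.3809


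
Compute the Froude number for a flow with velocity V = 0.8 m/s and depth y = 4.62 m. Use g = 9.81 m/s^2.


The Froude number is defined as Fr = V / sqrt(g*y).
g*y = 9.81 * 4.62 = 45.3222.
sqrt(g*y) = sqrt(45.3222) = 6.7322.
Fr = 0.8 / 6.7322 = 0.1188.

0.1188


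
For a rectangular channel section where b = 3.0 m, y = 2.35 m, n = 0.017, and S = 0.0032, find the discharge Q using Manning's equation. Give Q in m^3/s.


For a rectangular channel, the cross-sectional area A = b * y = 3.0 * 2.35 = 7.05 m^2.
The wetted perimeter P = b + 2y = 3.0 + 2*2.35 = 7.7 m.
Hydraulic radius R = A/P = 7.05/7.7 = 0.9156 m.
Velocity V = (1/n)*R^(2/3)*S^(1/2) = (1/0.017)*0.9156^(2/3)*0.0032^(1/2) = 3.1376 m/s.
Discharge Q = A * V = 7.05 * 3.1376 = 22.12 m^3/s.

22.12


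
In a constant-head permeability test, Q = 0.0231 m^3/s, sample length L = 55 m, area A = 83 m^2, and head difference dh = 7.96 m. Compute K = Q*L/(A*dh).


From K = Q*L / (A*dh):
Numerator: Q*L = 0.0231 * 55 = 1.2705.
Denominator: A*dh = 83 * 7.96 = 660.68.
K = 1.2705 / 660.68 = 0.001923 m/s.

0.001923


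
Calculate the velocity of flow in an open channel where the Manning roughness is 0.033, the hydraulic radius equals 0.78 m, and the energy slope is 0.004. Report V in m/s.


Manning's equation gives V = (1/n) * R^(2/3) * S^(1/2).
First, compute R^(2/3) = 0.78^(2/3) = 0.8474.
Next, S^(1/2) = 0.004^(1/2) = 0.063246.
Then 1/n = 1/0.033 = 30.3.
V = 30.3 * 0.8474 * 0.063246 = 1.624 m/s.

1.624


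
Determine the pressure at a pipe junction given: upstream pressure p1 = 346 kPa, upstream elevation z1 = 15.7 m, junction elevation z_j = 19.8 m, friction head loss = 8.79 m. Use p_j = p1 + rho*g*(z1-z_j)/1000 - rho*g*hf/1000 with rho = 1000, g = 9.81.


Junction pressure: p_j = p1 + rho*g*(z1 - z_j)/1000 - rho*g*hf/1000.
Elevation term = 1000*9.81*(15.7 - 19.8)/1000 = -40.221 kPa.
Friction term = 1000*9.81*8.79/1000 = 86.23 kPa.
p_j = 346 + -40.221 - 86.23 = 219.55 kPa.

219.55


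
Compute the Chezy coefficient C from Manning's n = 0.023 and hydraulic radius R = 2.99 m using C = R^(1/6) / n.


The Chezy coefficient relates to Manning's n through C = R^(1/6) / n.
R^(1/6) = 2.99^(1/6) = 1.200269.
C = 1.200269 / 0.023 = 52.19 m^(1/2)/s.

52.19


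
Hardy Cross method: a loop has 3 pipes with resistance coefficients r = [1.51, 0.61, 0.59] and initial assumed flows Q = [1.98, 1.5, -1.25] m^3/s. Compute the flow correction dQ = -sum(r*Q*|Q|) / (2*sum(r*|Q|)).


Numerator terms (r*Q*|Q|): 1.51*1.98*|1.98| = 5.9198; 0.61*1.5*|1.5| = 1.3725; 0.59*-1.25*|-1.25| = -0.9219.
Sum of numerator = 6.3704.
Denominator terms (r*|Q|): 1.51*|1.98| = 2.9898; 0.61*|1.5| = 0.915; 0.59*|-1.25| = 0.7375.
2 * sum of denominator = 2 * 4.6423 = 9.2846.
dQ = -6.3704 / 9.2846 = -0.6861 m^3/s.

-0.6861


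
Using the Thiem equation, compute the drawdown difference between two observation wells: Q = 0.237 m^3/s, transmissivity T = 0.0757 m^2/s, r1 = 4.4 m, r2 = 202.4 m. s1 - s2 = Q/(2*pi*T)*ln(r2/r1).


Thiem equation: s1 - s2 = Q/(2*pi*T) * ln(r2/r1).
ln(r2/r1) = ln(202.4/4.4) = 3.8286.
Q/(2*pi*T) = 0.237 / (2*pi*0.0757) = 0.237 / 0.4756 = 0.4983.
s1 - s2 = 0.4983 * 3.8286 = 1.9077 m.

1.9077


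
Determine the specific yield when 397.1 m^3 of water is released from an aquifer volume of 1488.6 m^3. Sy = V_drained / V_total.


Specific yield Sy = Volume drained / Total volume.
Sy = 397.1 / 1488.6
   = 0.2668.

0.2668


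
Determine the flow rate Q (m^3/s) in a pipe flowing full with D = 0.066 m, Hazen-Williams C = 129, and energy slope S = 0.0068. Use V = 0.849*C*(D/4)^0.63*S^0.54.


For a full circular pipe, R = D/4 = 0.066/4 = 0.0165 m.
V = 0.849 * 129 * 0.0165^0.63 * 0.0068^0.54
  = 0.849 * 129 * 0.075338 * 0.067539
  = 0.5573 m/s.
Pipe area A = pi*D^2/4 = pi*0.066^2/4 = 0.0034 m^2.
Q = A * V = 0.0034 * 0.5573 = 0.0019 m^3/s.

0.0019


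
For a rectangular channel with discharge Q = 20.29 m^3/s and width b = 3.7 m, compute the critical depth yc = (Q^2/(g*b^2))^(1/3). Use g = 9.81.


Using yc = (Q^2 / (g * b^2))^(1/3):
Q^2 = 20.29^2 = 411.68.
g * b^2 = 9.81 * 3.7^2 = 9.81 * 13.69 = 134.3.
Q^2 / (g*b^2) = 411.68 / 134.3 = 3.0654.
yc = 3.0654^(1/3) = 1.4527 m.

1.4527


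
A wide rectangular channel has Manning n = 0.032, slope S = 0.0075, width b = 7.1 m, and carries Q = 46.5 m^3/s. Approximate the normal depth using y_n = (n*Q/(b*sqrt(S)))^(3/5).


We use the wide-channel approximation y_n = (n*Q/(b*sqrt(S)))^(3/5).
sqrt(S) = sqrt(0.0075) = 0.086603.
Numerator: n*Q = 0.032 * 46.5 = 1.488.
Denominator: b*sqrt(S) = 7.1 * 0.086603 = 0.614881.
arg = 2.42.
y_n = 2.42^(3/5) = 1.6994 m.

1.6994


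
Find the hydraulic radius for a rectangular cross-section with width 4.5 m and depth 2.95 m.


For a rectangular section:
Flow area A = b * y = 4.5 * 2.95 = 13.28 m^2.
Wetted perimeter P = b + 2y = 4.5 + 2*2.95 = 10.4 m.
Hydraulic radius R = A/P = 13.28 / 10.4 = 1.2764 m.

1.2764


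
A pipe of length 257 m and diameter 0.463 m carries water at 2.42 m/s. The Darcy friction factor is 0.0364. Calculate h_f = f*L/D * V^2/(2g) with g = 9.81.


Darcy-Weisbach equation: h_f = f * (L/D) * V^2/(2g).
f * L/D = 0.0364 * 257/0.463 = 20.2048.
V^2/(2g) = 2.42^2 / (2*9.81) = 5.8564 / 19.62 = 0.2985 m.
h_f = 20.2048 * 0.2985 = 6.031 m.

6.031


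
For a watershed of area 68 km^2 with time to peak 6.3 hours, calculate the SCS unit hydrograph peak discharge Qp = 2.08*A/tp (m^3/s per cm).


SCS formula: Qp = 2.08 * A / tp.
Qp = 2.08 * 68 / 6.3
   = 141.44 / 6.3
   = 22.45 m^3/s per cm.

22.45


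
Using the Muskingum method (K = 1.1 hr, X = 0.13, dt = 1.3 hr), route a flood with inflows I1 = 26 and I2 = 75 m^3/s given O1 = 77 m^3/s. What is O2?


Muskingum coefficients:
denom = 2*K*(1-X) + dt = 2*1.1*(1-0.13) + 1.3 = 3.214.
C0 = (dt - 2*K*X)/denom = (1.3 - 2*1.1*0.13)/3.214 = 0.3155.
C1 = (dt + 2*K*X)/denom = (1.3 + 2*1.1*0.13)/3.214 = 0.4935.
C2 = (2*K*(1-X) - dt)/denom = 0.191.
O2 = C0*I2 + C1*I1 + C2*O1
   = 0.3155*75 + 0.4935*26 + 0.191*77
   = 51.2 m^3/s.

51.2


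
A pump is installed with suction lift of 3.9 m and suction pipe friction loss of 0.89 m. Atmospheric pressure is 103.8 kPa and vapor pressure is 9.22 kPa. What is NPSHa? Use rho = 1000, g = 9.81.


NPSHa = p_atm/(rho*g) - z_s - hf_s - p_vap/(rho*g).
p_atm/(rho*g) = 103.8*1000 / (1000*9.81) = 10.581 m.
p_vap/(rho*g) = 9.22*1000 / (1000*9.81) = 0.94 m.
NPSHa = 10.581 - 3.9 - 0.89 - 0.94
      = 4.85 m.

4.85


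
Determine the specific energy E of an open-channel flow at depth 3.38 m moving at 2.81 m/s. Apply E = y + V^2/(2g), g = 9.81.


Specific energy E = y + V^2/(2g).
Velocity head = V^2/(2g) = 2.81^2 / (2*9.81) = 7.8961 / 19.62 = 0.4025 m.
E = 3.38 + 0.4025 = 3.7825 m.

3.7825


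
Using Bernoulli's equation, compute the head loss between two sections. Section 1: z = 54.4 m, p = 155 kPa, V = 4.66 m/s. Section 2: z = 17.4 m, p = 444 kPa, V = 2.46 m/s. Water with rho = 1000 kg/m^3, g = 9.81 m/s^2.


Total head at each section: H = z + p/(rho*g) + V^2/(2g).
H1 = 54.4 + 155*1000/(1000*9.81) + 4.66^2/(2*9.81)
   = 54.4 + 15.8 + 1.1068
   = 71.307 m.
H2 = 17.4 + 444*1000/(1000*9.81) + 2.46^2/(2*9.81)
   = 17.4 + 45.26 + 0.3084
   = 62.968 m.
h_L = H1 - H2 = 71.307 - 62.968 = 8.339 m.

8.339


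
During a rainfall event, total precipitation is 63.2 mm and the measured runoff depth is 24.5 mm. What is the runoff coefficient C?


The runoff coefficient C = runoff depth / rainfall depth.
C = 24.5 / 63.2
  = 0.3877.

0.3877


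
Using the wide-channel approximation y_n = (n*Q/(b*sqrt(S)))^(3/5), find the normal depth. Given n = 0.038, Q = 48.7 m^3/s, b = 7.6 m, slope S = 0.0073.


We use the wide-channel approximation y_n = (n*Q/(b*sqrt(S)))^(3/5).
sqrt(S) = sqrt(0.0073) = 0.08544.
Numerator: n*Q = 0.038 * 48.7 = 1.8506.
Denominator: b*sqrt(S) = 7.6 * 0.08544 = 0.649344.
arg = 2.85.
y_n = 2.85^(3/5) = 1.8746 m.

1.8746


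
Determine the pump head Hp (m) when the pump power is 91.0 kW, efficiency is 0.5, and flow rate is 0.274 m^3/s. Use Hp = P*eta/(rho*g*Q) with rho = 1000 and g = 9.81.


Pump head formula: Hp = P * eta / (rho * g * Q).
Numerator: P * eta = 91.0 * 1000 * 0.5 = 45500.0 W.
Denominator: rho * g * Q = 1000 * 9.81 * 0.274 = 2687.94.
Hp = 45500.0 / 2687.94 = 16.93 m.

16.93


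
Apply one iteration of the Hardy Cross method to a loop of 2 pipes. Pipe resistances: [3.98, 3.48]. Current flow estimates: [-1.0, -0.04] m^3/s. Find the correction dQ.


Numerator terms (r*Q*|Q|): 3.98*-1.0*|-1.0| = -3.98; 3.48*-0.04*|-0.04| = -0.0056.
Sum of numerator = -3.9856.
Denominator terms (r*|Q|): 3.98*|-1.0| = 3.98; 3.48*|-0.04| = 0.1392.
2 * sum of denominator = 2 * 4.1192 = 8.2384.
dQ = --3.9856 / 8.2384 = 0.4838 m^3/s.

0.4838


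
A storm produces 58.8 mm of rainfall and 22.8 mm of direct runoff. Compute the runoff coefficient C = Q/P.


The runoff coefficient C = runoff depth / rainfall depth.
C = 22.8 / 58.8
  = 0.3878.

0.3878


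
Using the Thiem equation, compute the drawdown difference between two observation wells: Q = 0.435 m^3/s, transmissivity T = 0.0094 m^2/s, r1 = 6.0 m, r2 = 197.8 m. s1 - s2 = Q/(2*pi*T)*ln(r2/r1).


Thiem equation: s1 - s2 = Q/(2*pi*T) * ln(r2/r1).
ln(r2/r1) = ln(197.8/6.0) = 3.4955.
Q/(2*pi*T) = 0.435 / (2*pi*0.0094) = 0.435 / 0.0591 = 7.3651.
s1 - s2 = 7.3651 * 3.4955 = 25.7449 m.

25.7449


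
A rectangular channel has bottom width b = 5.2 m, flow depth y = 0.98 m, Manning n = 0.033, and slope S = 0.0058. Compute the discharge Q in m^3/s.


For a rectangular channel, the cross-sectional area A = b * y = 5.2 * 0.98 = 5.1 m^2.
The wetted perimeter P = b + 2y = 5.2 + 2*0.98 = 7.16 m.
Hydraulic radius R = A/P = 5.1/7.16 = 0.7117 m.
Velocity V = (1/n)*R^(2/3)*S^(1/2) = (1/0.033)*0.7117^(2/3)*0.0058^(1/2) = 1.8397 m/s.
Discharge Q = A * V = 5.1 * 1.8397 = 9.375 m^3/s.

9.375


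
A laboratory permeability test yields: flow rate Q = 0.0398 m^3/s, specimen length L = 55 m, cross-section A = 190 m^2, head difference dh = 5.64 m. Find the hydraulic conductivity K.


From K = Q*L / (A*dh):
Numerator: Q*L = 0.0398 * 55 = 2.189.
Denominator: A*dh = 190 * 5.64 = 1071.6.
K = 2.189 / 1071.6 = 0.002043 m/s.

0.002043


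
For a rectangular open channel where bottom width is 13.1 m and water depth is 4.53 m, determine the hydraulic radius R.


For a rectangular section:
Flow area A = b * y = 13.1 * 4.53 = 59.34 m^2.
Wetted perimeter P = b + 2y = 13.1 + 2*4.53 = 22.16 m.
Hydraulic radius R = A/P = 59.34 / 22.16 = 2.6779 m.

2.6779


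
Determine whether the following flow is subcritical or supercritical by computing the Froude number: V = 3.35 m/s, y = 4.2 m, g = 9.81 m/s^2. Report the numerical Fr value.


The Froude number is defined as Fr = V / sqrt(g*y).
g*y = 9.81 * 4.2 = 41.202.
sqrt(g*y) = sqrt(41.202) = 6.4189.
Fr = 3.35 / 6.4189 = 0.5219.
Since Fr < 1, the flow is subcritical.

0.5219


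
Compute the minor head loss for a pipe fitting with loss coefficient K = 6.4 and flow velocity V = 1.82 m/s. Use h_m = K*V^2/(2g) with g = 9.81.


Minor loss formula: h_m = K * V^2/(2g).
V^2 = 1.82^2 = 3.3124.
V^2/(2g) = 3.3124 / 19.62 = 0.1688 m.
h_m = 6.4 * 0.1688 = 1.0805 m.

1.0805
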